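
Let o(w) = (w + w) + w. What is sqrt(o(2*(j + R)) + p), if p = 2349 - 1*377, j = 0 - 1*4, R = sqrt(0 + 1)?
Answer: sqrt(1954) ≈ 44.204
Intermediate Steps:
R = 1 (R = sqrt(1) = 1)
j = -4 (j = 0 - 4 = -4)
o(w) = 3*w (o(w) = 2*w + w = 3*w)
p = 1972 (p = 2349 - 377 = 1972)
sqrt(o(2*(j + R)) + p) = sqrt(3*(2*(-4 + 1)) + 1972) = sqrt(3*(2*(-3)) + 1972) = sqrt(3*(-6) + 1972) = sqrt(-18 + 1972) = sqrt(1954)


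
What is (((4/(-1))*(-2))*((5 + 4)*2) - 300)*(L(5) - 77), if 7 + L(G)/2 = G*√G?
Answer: 14196 - 1560*√5 ≈ 10708.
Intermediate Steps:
L(G) = -14 + 2*G^(3/2) (L(G) = -14 + 2*(G*√G) = -14 + 2*G^(3/2))
(((4/(-1))*(-2))*((5 + 4)*2) - 300)*(L(5) - 77) = (((4/(-1))*(-2))*((5 + 4)*2) - 300)*((-14 + 2*5^(3/2)) - 77) = (((4*(-1))*(-2))*(9*2) - 300)*((-14 + 2*(5*√5)) - 77) = (-4*(-2)*18 - 300)*((-14 + 10*√5) - 77) = (8*18 - 300)*(-91 + 10*√5) = (144 - 300)*(-91 + 10*√5) = -156*(-91 + 10*√5) = 14196 - 1560*√5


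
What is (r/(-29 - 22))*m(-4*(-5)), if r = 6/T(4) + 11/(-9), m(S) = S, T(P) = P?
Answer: -50/459 ≈ -0.10893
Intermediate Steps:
r = 5/18 (r = 6/4 + 11/(-9) = 6*(¼) + 11*(-⅑) = 3/2 - 11/9 = 5/18 ≈ 0.27778)
(r/(-29 - 22))*m(-4*(-5)) = ((5/18)/(-29 - 22))*(-4*(-5)) = ((5/18)/(-51))*20 = -1/51*5/18*20 = -5/918*20 = -50/459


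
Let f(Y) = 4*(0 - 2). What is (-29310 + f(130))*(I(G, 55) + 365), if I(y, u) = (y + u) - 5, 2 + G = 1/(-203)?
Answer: -2457962484/203 ≈ -1.2108e+7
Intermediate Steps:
f(Y) = -8 (f(Y) = 4*(-2) = -8)
G = -407/203 (G = -2 + 1/(-203) = -2 - 1/203 = -407/203 ≈ -2.0049)
I(y, u) = -5 + u + y (I(y, u) = (u + y) - 5 = -5 + u + y)
(-29310 + f(130))*(I(G, 55) + 365) = (-29310 - 8)*((-5 + 55 - 407/203) + 365) = -29318*(9743/203 + 365) = -29318*83838/203 = -2457962484/203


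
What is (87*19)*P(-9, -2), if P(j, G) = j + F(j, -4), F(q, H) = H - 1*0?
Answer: -21489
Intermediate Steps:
F(q, H) = H (F(q, H) = H + 0 = H)
P(j, G) = -4 + j (P(j, G) = j - 4 = -4 + j)
(87*19)*P(-9, -2) = (87*19)*(-4 - 9) = 1653*(-13) = -21489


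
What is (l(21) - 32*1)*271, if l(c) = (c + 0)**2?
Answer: 110839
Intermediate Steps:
l(c) = c**2
(l(21) - 32*1)*271 = (21**2 - 32*1)*271 = (441 - 32)*271 = 409*271 = 110839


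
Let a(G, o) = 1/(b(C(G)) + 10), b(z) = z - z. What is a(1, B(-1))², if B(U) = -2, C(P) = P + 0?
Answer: 1/100 ≈ 0.010000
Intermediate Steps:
C(P) = P
b(z) = 0
a(G, o) = ⅒ (a(G, o) = 1/(0 + 10) = 1/10 = ⅒)
a(1, B(-1))² = (⅒)² = 1/100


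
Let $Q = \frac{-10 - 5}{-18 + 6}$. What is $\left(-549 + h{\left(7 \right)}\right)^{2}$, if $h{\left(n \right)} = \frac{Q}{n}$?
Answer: $\frac{236144689}{784} \approx 3.0121 \cdot 10^{5}$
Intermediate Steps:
$Q = \frac{5}{4}$ ($Q = - \frac{15}{-12} = \left(-15\right) \left(- \frac{1}{12}\right) = \frac{5}{4} \approx 1.25$)
$h{\left(n \right)} = \frac{5}{4 n}$
$\left(-549 + h{\left(7 \right)}\right)^{2} = \left(-549 + \frac{5}{4 \cdot 7}\right)^{2} = \left(-549 + \frac{5}{4} \cdot \frac{1}{7}\right)^{2} = \left(-549 + \frac{5}{28}\right)^{2} = \left(- \frac{15367}{28}\right)^{2} = \frac{236144689}{784}$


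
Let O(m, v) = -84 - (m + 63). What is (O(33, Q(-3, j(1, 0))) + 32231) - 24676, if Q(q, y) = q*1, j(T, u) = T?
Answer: 7375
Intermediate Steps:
Q(q, y) = q
O(m, v) = -147 - m (O(m, v) = -84 - (63 + m) = -84 + (-63 - m) = -147 - m)
(O(33, Q(-3, j(1, 0))) + 32231) - 24676 = ((-147 - 1*33) + 32231) - 24676 = ((-147 - 33) + 32231) - 24676 = (-180 + 32231) - 24676 = 32051 - 24676 = 7375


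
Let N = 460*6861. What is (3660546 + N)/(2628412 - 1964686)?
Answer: 1136101/110621 ≈ 10.270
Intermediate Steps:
N = 3156060
(3660546 + N)/(2628412 - 1964686) = (3660546 + 3156060)/(2628412 - 1964686) = 6816606/663726 = 6816606*(1/663726) = 1136101/110621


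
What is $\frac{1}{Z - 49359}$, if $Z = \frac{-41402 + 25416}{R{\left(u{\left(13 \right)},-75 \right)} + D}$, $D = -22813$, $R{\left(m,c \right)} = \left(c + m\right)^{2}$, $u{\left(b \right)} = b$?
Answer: $- \frac{18969}{936274885} \approx -2.026 \cdot 10^{-5}$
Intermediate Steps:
$Z = \frac{15986}{18969}$ ($Z = \frac{-41402 + 25416}{\left(-75 + 13\right)^{2} - 22813} = - \frac{15986}{\left(-62\right)^{2} - 22813} = - \frac{15986}{3844 - 22813} = - \frac{15986}{-18969} = \left(-15986\right) \left(- \frac{1}{18969}\right) = \frac{15986}{18969} \approx 0.84274$)
$\frac{1}{Z - 49359} = \frac{1}{\frac{15986}{18969} - 49359} = \frac{1}{- \frac{936274885}{18969}} = - \frac{18969}{936274885}$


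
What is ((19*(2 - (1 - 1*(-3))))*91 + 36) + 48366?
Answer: 44944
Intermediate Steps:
((19*(2 - (1 - 1*(-3))))*91 + 36) + 48366 = ((19*(2 - (1 + 3)))*91 + 36) + 48366 = ((19*(2 - 1*4))*91 + 36) + 48366 = ((19*(2 - 4))*91 + 36) + 48366 = ((19*(-2))*91 + 36) + 48366 = (-38*91 + 36) + 48366 = (-3458 + 36) + 48366 = -3422 + 48366 = 44944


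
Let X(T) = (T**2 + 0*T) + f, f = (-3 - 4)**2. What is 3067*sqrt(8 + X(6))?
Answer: 3067*sqrt(93) ≈ 29577.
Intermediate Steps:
f = 49 (f = (-7)**2 = 49)
X(T) = 49 + T**2 (X(T) = (T**2 + 0*T) + 49 = (T**2 + 0) + 49 = T**2 + 49 = 49 + T**2)
3067*sqrt(8 + X(6)) = 3067*sqrt(8 + (49 + 6**2)) = 3067*sqrt(8 + (49 + 36)) = 3067*sqrt(8 + 85) = 3067*sqrt(93)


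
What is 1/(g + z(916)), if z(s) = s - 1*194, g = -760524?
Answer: -1/759802 ≈ -1.3161e-6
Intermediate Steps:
z(s) = -194 + s (z(s) = s - 194 = -194 + s)
1/(g + z(916)) = 1/(-760524 + (-194 + 916)) = 1/(-760524 + 722) = 1/(-759802) = -1/759802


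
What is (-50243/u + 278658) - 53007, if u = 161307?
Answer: 36399035614/161307 ≈ 2.2565e+5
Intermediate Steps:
(-50243/u + 278658) - 53007 = (-50243/161307 + 278658) - 53007 = 44949435763/161307 - 53007 = 36399035614/161307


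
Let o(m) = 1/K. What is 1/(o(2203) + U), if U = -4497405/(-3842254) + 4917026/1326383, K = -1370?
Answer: 1745482882644085/8512503365709437 ≈ 0.20505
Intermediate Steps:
o(m) = -1/1370 (o(m) = 1/(-1370) = -1/1370)
U = 24857744352719/5096300387282 (U = -4497405*(-1/3842254) + 4917026*(1/1326383) = 4497405/3842254 + 4917026/1326383 = 24857744352719/5096300387282 ≈ 4.8776)
1/(o(2203) + U) = 1/(-1/1370 + 24857744352719/5096300387282) = 1/(8512503365709437/1745482882644085) = 1745482882644085/8512503365709437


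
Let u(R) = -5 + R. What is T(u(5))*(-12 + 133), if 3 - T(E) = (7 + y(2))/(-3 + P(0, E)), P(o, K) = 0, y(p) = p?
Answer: 726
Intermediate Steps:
T(E) = 6 (T(E) = 3 - (7 + 2)/(-3 + 0) = 3 - 9/(-3) = 3 - 9*(-1)/3 = 3 - 1*(-3) = 3 + 3 = 6)
T(u(5))*(-12 + 133) = 6*(-12 + 133) = 6*121 = 726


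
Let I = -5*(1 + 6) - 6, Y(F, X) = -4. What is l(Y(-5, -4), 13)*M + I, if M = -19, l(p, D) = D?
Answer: -288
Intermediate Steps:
I = -41 (I = -5*7 - 6 = -35 - 6 = -41)
l(Y(-5, -4), 13)*M + I = 13*(-19) - 41 = -247 - 41 = -288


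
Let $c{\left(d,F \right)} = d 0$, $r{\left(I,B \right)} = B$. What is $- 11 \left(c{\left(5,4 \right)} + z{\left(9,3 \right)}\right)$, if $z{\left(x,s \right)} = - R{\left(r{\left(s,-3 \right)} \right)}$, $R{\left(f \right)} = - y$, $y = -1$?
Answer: $11$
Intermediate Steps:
$R{\left(f \right)} = 1$ ($R{\left(f \right)} = \left(-1\right) \left(-1\right) = 1$)
$c{\left(d,F \right)} = 0$
$z{\left(x,s \right)} = -1$ ($z{\left(x,s \right)} = \left(-1\right) 1 = -1$)
$- 11 \left(c{\left(5,4 \right)} + z{\left(9,3 \right)}\right) = - 11 \left(0 - 1\right) = \left(-11\right) \left(-1\right) = 11$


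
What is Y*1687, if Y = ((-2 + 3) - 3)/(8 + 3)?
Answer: -3374/11 ≈ -306.73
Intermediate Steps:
Y = -2/11 (Y = (1 - 3)/11 = -2*1/11 = -2/11 ≈ -0.18182)
Y*1687 = -2/11*1687 = -3374/11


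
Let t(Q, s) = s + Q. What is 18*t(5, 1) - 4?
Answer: 104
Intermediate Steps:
t(Q, s) = Q + s
18*t(5, 1) - 4 = 18*(5 + 1) - 4 = 18*6 - 4 = 108 - 4 = 104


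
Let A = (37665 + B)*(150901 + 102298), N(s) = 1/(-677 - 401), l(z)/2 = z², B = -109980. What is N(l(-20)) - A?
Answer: 19738272368429/1078 ≈ 1.8310e+10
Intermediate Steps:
l(z) = 2*z²
N(s) = -1/1078 (N(s) = 1/(-1078) = -1/1078)
A = -18310085685 (A = (37665 - 109980)*(150901 + 102298) = -72315*253199 = -18310085685)
N(l(-20)) - A = -1/1078 - 1*(-18310085685) = -1/1078 + 18310085685 = 19738272368429/1078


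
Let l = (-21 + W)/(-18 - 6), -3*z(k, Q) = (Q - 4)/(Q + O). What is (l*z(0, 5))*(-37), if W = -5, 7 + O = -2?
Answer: -481/144 ≈ -3.3403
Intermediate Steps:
O = -9 (O = -7 - 2 = -9)
z(k, Q) = -(-4 + Q)/(3*(-9 + Q)) (z(k, Q) = -(Q - 4)/(3*(Q - 9)) = -(-4 + Q)/(3*(-9 + Q)))
l = 13/12 (l = (-21 - 5)/(-18 - 6) = -26/(-24) = -26*(-1/24) = 13/12 ≈ 1.0833)
(l*z(0, 5))*(-37) = (13*((4 - 1*5)/(3*(-9 + 5)))/12)*(-37) = (13*((⅓)*(4 - 5)/(-4))/12)*(-37) = (13*((⅓)*(-¼)*(-1))/12)*(-37) = ((13/12)*(1/12))*(-37) = (13/144)*(-37) = -481/144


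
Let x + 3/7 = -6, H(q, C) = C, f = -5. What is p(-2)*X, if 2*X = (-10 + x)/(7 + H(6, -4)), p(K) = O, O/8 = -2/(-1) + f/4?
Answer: -115/7 ≈ -16.429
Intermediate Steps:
x = -45/7 (x = -3/7 - 6 = -45/7 ≈ -6.4286)
O = 6 (O = 8*(-2/(-1) - 5/4) = 8*(-2*(-1) - 5*1/4) = 8*(2 - 5/4) = 8*(3/4) = 6)
p(K) = 6
X = -115/42 (X = ((-10 - 45/7)/(7 - 4))/2 = (-115/7/3)/2 = (-115/7*1/3)/2 = (1/2)*(-115/21) = -115/42 ≈ -2.7381)
p(-2)*X = 6*(-115/42) = -115/7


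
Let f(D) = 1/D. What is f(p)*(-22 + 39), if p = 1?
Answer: 17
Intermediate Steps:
f(D) = 1/D
f(p)*(-22 + 39) = (-22 + 39)/1 = 1*17 = 17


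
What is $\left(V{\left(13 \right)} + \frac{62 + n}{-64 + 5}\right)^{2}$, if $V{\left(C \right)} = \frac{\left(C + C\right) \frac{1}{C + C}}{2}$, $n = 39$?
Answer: $\frac{20449}{13924} \approx 1.4686$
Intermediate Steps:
$V{\left(C \right)} = \frac{1}{2}$ ($V{\left(C \right)} = \frac{2 C}{2 C} \frac{1}{2} = 2 C \frac{1}{2 C} \frac{1}{2} = 1 \cdot \frac{1}{2} = \frac{1}{2}$)
$\left(V{\left(13 \right)} + \frac{62 + n}{-64 + 5}\right)^{2} = \left(\frac{1}{2} + \frac{62 + 39}{-64 + 5}\right)^{2} = \left(\frac{1}{2} + \frac{101}{-59}\right)^{2} = \left(\frac{1}{2} + 101 \left(- \frac{1}{59}\right)\right)^{2} = \left(\frac{1}{2} - \frac{101}{59}\right)^{2} = \left(- \frac{143}{118}\right)^{2} = \frac{20449}{13924}$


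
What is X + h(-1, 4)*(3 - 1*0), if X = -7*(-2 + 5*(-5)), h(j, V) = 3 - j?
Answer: 201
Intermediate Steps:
X = 189 (X = -7*(-2 - 25) = -7*(-27) = 189)
X + h(-1, 4)*(3 - 1*0) = 189 + (3 - 1*(-1))*(3 - 1*0) = 189 + (3 + 1)*(3 + 0) = 189 + 4*3 = 189 + 12 = 201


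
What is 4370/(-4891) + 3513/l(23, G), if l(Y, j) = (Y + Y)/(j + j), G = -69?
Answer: -51550619/4891 ≈ -10540.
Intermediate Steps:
l(Y, j) = Y/j (l(Y, j) = (2*Y)/((2*j)) = (2*Y)*(1/(2*j)) = Y/j)
4370/(-4891) + 3513/l(23, G) = 4370/(-4891) + 3513/((23/(-69))) = 4370*(-1/4891) + 3513/((23*(-1/69))) = -4370/4891 + 3513/(-1/3) = -4370/4891 + 3513*(-3) = -4370/4891 - 10539 = -51550619/4891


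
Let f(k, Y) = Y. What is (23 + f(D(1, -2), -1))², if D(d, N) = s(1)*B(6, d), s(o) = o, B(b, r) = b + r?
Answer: 484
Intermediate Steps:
D(d, N) = 6 + d (D(d, N) = 1*(6 + d) = 6 + d)
(23 + f(D(1, -2), -1))² = (23 - 1)² = 22² = 484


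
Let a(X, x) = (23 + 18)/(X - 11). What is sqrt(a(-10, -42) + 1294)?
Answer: sqrt(569793)/21 ≈ 35.945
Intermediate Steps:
a(X, x) = 41/(-11 + X)
sqrt(a(-10, -42) + 1294) = sqrt(41/(-11 - 10) + 1294) = sqrt(41/(-21) + 1294) = sqrt(41*(-1/21) + 1294) = sqrt(-41/21 + 1294) = sqrt(27133/21) = sqrt(569793)/21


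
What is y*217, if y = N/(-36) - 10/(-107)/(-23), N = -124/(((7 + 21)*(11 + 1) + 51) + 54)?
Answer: 1134631/1395387 ≈ 0.81313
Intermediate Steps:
N = -124/441 (N = -124/((28*12 + 51) + 54) = -124/((336 + 51) + 54) = -124/(387 + 54) = -124/441 ≈ -0.28118)
y = 36601/9767709 (y = -124/441/(-36) - 10/(-107)/(-23) = -124/441*(-1/36) - 10*(-1/107)*(-1/23) = 31/3969 + (10/107)*(-1/23) = 31/3969 - 10/2461 = 36601/9767709 ≈ 0.0037471)
y*217 = (36601/9767709)*217 = 1134631/1395387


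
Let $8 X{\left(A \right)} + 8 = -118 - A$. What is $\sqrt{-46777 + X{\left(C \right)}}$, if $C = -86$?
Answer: $3 i \sqrt{5198} \approx 216.29 i$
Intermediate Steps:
$X{\left(A \right)} = - \frac{63}{4} - \frac{A}{8}$ ($X{\left(A \right)} = -1 + \frac{-118 - A}{8} = -1 - \left(\frac{59}{4} + \frac{A}{8}\right) = - \frac{63}{4} - \frac{A}{8}$)
$\sqrt{-46777 + X{\left(C \right)}} = \sqrt{-46777 - 5} = \sqrt{-46782} = 3 i \sqrt{5198}$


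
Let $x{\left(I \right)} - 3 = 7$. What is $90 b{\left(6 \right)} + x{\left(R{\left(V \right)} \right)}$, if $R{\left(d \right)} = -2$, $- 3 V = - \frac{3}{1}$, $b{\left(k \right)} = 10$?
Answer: $910$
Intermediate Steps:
$V = 1$ ($V = - \frac{\left(-3\right) 1^{-1}}{3} = - \frac{\left(-3\right) 1}{3} = \left(- \frac{1}{3}\right) \left(-3\right) = 1$)
$x{\left(I \right)} = 10$ ($x{\left(I \right)} = 3 + 7 = 10$)
$90 b{\left(6 \right)} + x{\left(R{\left(V \right)} \right)} = 90 \cdot 10 + 10 = 900 + 10 = 910$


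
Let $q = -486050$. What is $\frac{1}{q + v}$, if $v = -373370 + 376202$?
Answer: $- \frac{1}{483218} \approx -2.0695 \cdot 10^{-6}$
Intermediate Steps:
$v = 2832$
$\frac{1}{q + v} = \frac{1}{-486050 + 2832} = \frac{1}{-483218} = - \frac{1}{483218}$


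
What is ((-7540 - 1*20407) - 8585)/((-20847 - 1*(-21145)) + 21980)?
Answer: -18266/11139 ≈ -1.6398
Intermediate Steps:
((-7540 - 1*20407) - 8585)/((-20847 - 1*(-21145)) + 21980) = ((-7540 - 20407) - 8585)/((-20847 + 21145) + 21980) = (-27947 - 8585)/(298 + 21980) = -36532/22278 = -36532*1/22278 = -18266/11139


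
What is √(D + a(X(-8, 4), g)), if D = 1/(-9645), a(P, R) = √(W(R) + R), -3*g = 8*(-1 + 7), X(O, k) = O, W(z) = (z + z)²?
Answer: √(-9645 + 1116312300*√7)/9645 ≈ 5.6346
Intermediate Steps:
W(z) = 4*z² (W(z) = (2*z)² = 4*z²)
g = -16 (g = -8*(-1 + 7)/3 = -8*6/3 = -⅓*48 = -16)
a(P, R) = √(R + 4*R²) (a(P, R) = √(4*R² + R) = √(R + 4*R²))
D = -1/9645 ≈ -0.00010368
√(D + a(X(-8, 4), g)) = √(-1/9645 + √(-16*(1 + 4*(-16)))) = √(-1/9645 + √(-16*(1 - 64))) = √(-1/9645 + √(-16*(-63))) = √(-1/9645 + √1008) = √(-1/9645 + 12*√7)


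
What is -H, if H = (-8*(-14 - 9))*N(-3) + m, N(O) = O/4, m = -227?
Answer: 365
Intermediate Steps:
N(O) = O/4 (N(O) = O*(¼) = O/4)
H = -365 (H = (-8*(-14 - 9))*((¼)*(-3)) - 227 = -8*(-23)*(-¾) - 227 = 184*(-¾) - 227 = -138 - 227 = -365)
-H = -1*(-365) = 365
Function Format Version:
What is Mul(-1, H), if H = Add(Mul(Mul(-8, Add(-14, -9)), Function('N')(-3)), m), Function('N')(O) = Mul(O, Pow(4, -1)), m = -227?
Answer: 365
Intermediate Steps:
Function('N')(O) = Mul(Rational(1, 4), O) (Function('N')(O) = Mul(O, Rational(1, 4)) = Mul(Rational(1, 4), O))
H = -365 (H = Add(Mul(Mul(-8, Add(-14, -9)), Mul(Rational(1, 4), -3)), -227) = Add(Mul(Mul(-8, -23), Rational(-3, 4)), -227) = Add(Mul(184, Rational(-3, 4)), -227) = Add(-138, -227) = -365)
Mul(-1, H) = Mul(-1, -365) = 365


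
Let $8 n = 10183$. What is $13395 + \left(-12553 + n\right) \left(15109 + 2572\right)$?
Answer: $- \frac{1595443961}{8} \approx -1.9943 \cdot 10^{8}$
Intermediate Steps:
$n = \frac{10183}{8}$ ($n = \frac{1}{8} \cdot 10183 = \frac{10183}{8} \approx 1272.9$)
$13395 + \left(-12553 + n\right) \left(15109 + 2572\right) = 13395 + \left(-12553 + \frac{10183}{8}\right) \left(15109 + 2572\right) = 13395 - \frac{1595551121}{8} = - \frac{1595443961}{8}$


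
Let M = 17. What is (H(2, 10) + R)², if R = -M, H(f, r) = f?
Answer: 225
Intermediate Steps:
R = -17 (R = -1*17 = -17)
(H(2, 10) + R)² = (2 - 17)² = (-15)² = 225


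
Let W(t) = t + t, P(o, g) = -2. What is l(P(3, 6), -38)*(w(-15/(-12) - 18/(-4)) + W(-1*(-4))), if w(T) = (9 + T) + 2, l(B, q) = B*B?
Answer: 99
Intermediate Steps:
W(t) = 2*t
l(B, q) = B**2
w(T) = 11 + T
l(P(3, 6), -38)*(w(-15/(-12) - 18/(-4)) + W(-1*(-4))) = (-2)**2*((11 + (-15/(-12) - 18/(-4))) + 2*(-1*(-4))) = 4*((11 + (-15*(-1/12) - 18*(-1/4))) + 2*4) = 4*((11 + (5/4 + 9/2)) + 8) = 4*((11 + 23/4) + 8) = 4*(67/4 + 8) = 4*(99/4) = 99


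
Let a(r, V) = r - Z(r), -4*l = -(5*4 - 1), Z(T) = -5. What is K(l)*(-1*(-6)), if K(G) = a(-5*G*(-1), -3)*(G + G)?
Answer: 6555/4 ≈ 1638.8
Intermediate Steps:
l = 19/4 (l = -(-1)*(5*4 - 1)/4 = -(-1)*(20 - 1)/4 = -(-1)*19/4 = -1/4*(-19) = 19/4 ≈ 4.7500)
a(r, V) = 5 + r (a(r, V) = r - 1*(-5) = r + 5 = 5 + r)
K(G) = 2*G*(5 + 5*G) (K(G) = (5 - 5*G*(-1))*(G + G) = (5 + 5*G)*(2*G) = 2*G*(5 + 5*G))
K(l)*(-1*(-6)) = (10*(19/4)*(1 + 19/4))*(-1*(-6)) = (10*(19/4)*(23/4))*6 = (2185/8)*6 = 6555/4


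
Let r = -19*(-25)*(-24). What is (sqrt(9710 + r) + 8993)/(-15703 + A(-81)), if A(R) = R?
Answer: -8993/15784 - 13*I*sqrt(10)/15784 ≈ -0.56975 - 0.0026045*I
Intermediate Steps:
r = -11400 (r = 475*(-24) = -11400)
(sqrt(9710 + r) + 8993)/(-15703 + A(-81)) = (sqrt(9710 - 11400) + 8993)/(-15703 - 81) = (sqrt(-1690) + 8993)/(-15784) = (13*I*sqrt(10) + 8993)*(-1/15784) = (8993 + 13*I*sqrt(10))*(-1/15784) = -8993/15784 - 13*I*sqrt(10)/15784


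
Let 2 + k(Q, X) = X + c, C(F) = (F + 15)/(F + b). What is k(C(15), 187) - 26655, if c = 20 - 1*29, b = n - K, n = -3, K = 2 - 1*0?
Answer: -26479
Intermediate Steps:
K = 2 (K = 2 + 0 = 2)
b = -5 (b = -3 - 1*2 = -3 - 2 = -5)
c = -9 (c = 20 - 29 = -9)
C(F) = (15 + F)/(-5 + F) (C(F) = (F + 15)/(F - 5) = (15 + F)/(-5 + F))
k(Q, X) = -11 + X (k(Q, X) = -2 + (X - 9) = -2 + (-9 + X) = -11 + X)
k(C(15), 187) - 26655 = (-11 + 187) - 26655 = 176 - 26655 = -26479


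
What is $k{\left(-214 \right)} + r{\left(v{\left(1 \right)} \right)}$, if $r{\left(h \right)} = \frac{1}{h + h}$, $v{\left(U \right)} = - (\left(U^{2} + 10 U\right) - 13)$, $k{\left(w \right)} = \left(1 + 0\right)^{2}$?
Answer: $\frac{5}{4} \approx 1.25$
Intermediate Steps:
$k{\left(w \right)} = 1$ ($k{\left(w \right)} = 1^{2} = 1$)
$v{\left(U \right)} = 13 - U^{2} - 10 U$ ($v{\left(U \right)} = - (-13 + U^{2} + 10 U) = 13 - U^{2} - 10 U$)
$r{\left(h \right)} = \frac{1}{2 h}$
$k{\left(-214 \right)} + r{\left(v{\left(1 \right)} \right)} = 1 + \frac{1}{2 \left(13 - 1^{2} - 10\right)} = 1 + \frac{1}{2 \left(13 - 1 - 10\right)} = 1 + \frac{1}{2 \cdot 2} = 1 + \frac{1}{2} \cdot \frac{1}{2} = 1 + \frac{1}{4} = \frac{5}{4}$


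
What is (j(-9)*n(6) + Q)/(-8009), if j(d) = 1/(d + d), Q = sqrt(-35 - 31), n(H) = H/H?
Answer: 1/144162 - I*sqrt(66)/8009 ≈ 6.9366e-6 - 0.0010144*I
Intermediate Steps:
n(H) = 1
Q = I*sqrt(66) (Q = sqrt(-66) = I*sqrt(66) ≈ 8.124*I)
j(d) = 1/(2*d)
(j(-9)*n(6) + Q)/(-8009) = (((1/2)/(-9))*1 + I*sqrt(66))/(-8009) = (((1/2)*(-1/9))*1 + I*sqrt(66))*(-1/8009) = (-1/18*1 + I*sqrt(66))*(-1/8009) = (-1/18 + I*sqrt(66))*(-1/8009) = 1/144162 - I*sqrt(66)/8009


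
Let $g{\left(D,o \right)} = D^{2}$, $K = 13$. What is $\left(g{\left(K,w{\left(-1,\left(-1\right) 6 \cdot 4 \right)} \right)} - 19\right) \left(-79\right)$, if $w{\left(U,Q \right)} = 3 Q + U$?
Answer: $-11850$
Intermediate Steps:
$w{\left(U,Q \right)} = U + 3 Q$
$\left(g{\left(K,w{\left(-1,\left(-1\right) 6 \cdot 4 \right)} \right)} - 19\right) \left(-79\right) = \left(13^{2} - 19\right) \left(-79\right) = \left(169 - 19\right) \left(-79\right) = 150 \left(-79\right) = -11850$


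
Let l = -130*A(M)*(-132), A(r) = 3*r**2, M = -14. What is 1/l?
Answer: 1/10090080 ≈ 9.9107e-8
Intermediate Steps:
l = 10090080 (l = -390*(-14)**2*(-132) = -390*196*(-132) = -130*588*(-132) = -76440*(-132) = 10090080)
1/l = 1/10090080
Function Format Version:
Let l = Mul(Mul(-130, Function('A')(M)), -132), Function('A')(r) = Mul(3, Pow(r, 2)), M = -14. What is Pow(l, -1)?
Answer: Rational(1, 10090080) ≈ 9.9107e-8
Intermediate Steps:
l = 10090080 (l = Mul(Mul(-130, Mul(3, Pow(-14, 2))), -132) = Mul(Mul(-130, Mul(3, 196)), -132) = Mul(Mul(-130, 588), -132) = Mul(-76440, -132) = 10090080)
Pow(l, -1) = Pow(10090080, -1) = Rational(1, 10090080)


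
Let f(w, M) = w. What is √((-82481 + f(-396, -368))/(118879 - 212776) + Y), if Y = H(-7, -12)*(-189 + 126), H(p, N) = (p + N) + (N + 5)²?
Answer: I*√1850631132149/31299 ≈ 43.464*I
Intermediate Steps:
H(p, N) = N + p + (5 + N)² (H(p, N) = (N + p) + (5 + N)² = N + p + (5 + N)²)
Y = -1890 (Y = (-12 - 7 + (5 - 12)²)*(-189 + 126) = (-12 - 7 + (-7)²)*(-63) = (-12 - 7 + 49)*(-63) = 30*(-63) = -1890)
√((-82481 + f(-396, -368))/(118879 - 212776) + Y) = √((-82481 - 396)/(118879 - 212776) - 1890) = √(-82877/(-93897) - 1890) = √(-82877*(-1/93897) - 1890) = √(82877/93897 - 1890) = √(-177382453/93897) = I*√1850631132149/31299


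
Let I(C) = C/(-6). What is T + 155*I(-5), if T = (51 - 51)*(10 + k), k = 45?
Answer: 775/6 ≈ 129.17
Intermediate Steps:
I(C) = -C/6 (I(C) = C*(-1/6) = -C/6)
T = 0 (T = (51 - 51)*(10 + 45) = 0*55 = 0)
T + 155*I(-5) = 0 + 155*(-1/6*(-5)) = 0 + 155*(5/6) = 0 + 775/6 = 775/6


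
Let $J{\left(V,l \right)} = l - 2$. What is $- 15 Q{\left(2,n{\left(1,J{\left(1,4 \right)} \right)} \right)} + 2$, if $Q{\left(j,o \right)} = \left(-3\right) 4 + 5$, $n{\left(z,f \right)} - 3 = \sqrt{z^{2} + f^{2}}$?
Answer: $107$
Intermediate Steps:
$J{\left(V,l \right)} = -2 + l$
$n{\left(z,f \right)} = 3 + \sqrt{f^{2} + z^{2}}$ ($n{\left(z,f \right)} = 3 + \sqrt{z^{2} + f^{2}} = 3 + \sqrt{f^{2} + z^{2}}$)
$Q{\left(j,o \right)} = -7$ ($Q{\left(j,o \right)} = -12 + 5 = -7$)
$- 15 Q{\left(2,n{\left(1,J{\left(1,4 \right)} \right)} \right)} + 2 = \left(-15\right) \left(-7\right) + 2 = 105 + 2 = 107$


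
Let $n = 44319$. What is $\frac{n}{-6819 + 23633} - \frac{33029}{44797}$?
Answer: $\frac{1430008637}{753216758} \approx 1.8985$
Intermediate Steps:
$\frac{n}{-6819 + 23633} - \frac{33029}{44797} = \frac{44319}{-6819 + 23633} - \frac{33029}{44797} = \frac{44319}{16814} - \frac{33029}{44797} = \frac{1430008637}{753216758}$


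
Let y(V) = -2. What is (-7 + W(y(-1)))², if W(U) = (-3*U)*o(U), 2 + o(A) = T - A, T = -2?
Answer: 361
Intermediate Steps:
o(A) = -4 - A (o(A) = -2 + (-2 - A) = -4 - A)
W(U) = -3*U*(-4 - U) (W(U) = (-3*U)*(-4 - U) = -3*U*(-4 - U))
(-7 + W(y(-1)))² = (-7 + 3*(-2)*(4 - 2))² = (-7 + 3*(-2)*2)² = (-7 - 12)² = (-19)² = 361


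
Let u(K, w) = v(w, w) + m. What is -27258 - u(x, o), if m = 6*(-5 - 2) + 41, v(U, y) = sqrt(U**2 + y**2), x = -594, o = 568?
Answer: -27257 - 568*sqrt(2) ≈ -28060.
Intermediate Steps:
m = -1 (m = 6*(-7) + 41 = -42 + 41 = -1)
u(K, w) = -1 + sqrt(2)*sqrt(w**2) (u(K, w) = sqrt(w**2 + w**2) - 1 = sqrt(2*w**2) - 1 = sqrt(2)*sqrt(w**2) - 1 = -1 + sqrt(2)*sqrt(w**2))
-27258 - u(x, o) = -27258 - (-1 + sqrt(2)*sqrt(568**2)) = -27258 - (-1 + sqrt(2)*sqrt(322624)) = -27258 - (-1 + sqrt(2)*568) = -27258 - (-1 + 568*sqrt(2)) = -27258 + (1 - 568*sqrt(2)) = -27257 - 568*sqrt(2)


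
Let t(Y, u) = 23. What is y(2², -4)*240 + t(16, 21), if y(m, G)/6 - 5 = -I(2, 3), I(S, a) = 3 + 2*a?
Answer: -5737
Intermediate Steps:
y(m, G) = -24 (y(m, G) = 30 + 6*(-(3 + 2*3)) = 30 + 6*(-(3 + 6)) = 30 + 6*(-1*9) = 30 + 6*(-9) = 30 - 54 = -24)
y(2², -4)*240 + t(16, 21) = -24*240 + 23 = -5760 + 23 = -5737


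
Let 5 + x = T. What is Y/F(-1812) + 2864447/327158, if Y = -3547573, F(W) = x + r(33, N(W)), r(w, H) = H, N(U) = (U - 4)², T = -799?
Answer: 4141806911355/539328469108 ≈ 7.6796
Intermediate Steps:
N(U) = (-4 + U)²
x = -804 (x = -5 - 799 = -804)
F(W) = -804 + (-4 + W)²
Y/F(-1812) + 2864447/327158 = -3547573/(-804 + (-4 - 1812)²) + 2864447/327158 = -3547573/(-804 + (-1816)²) + 2864447*(1/327158) = -3547573/(-804 + 3297856) + 2864447/327158 = -3547573/3297052 + 2864447/327158 = 4141806911355/539328469108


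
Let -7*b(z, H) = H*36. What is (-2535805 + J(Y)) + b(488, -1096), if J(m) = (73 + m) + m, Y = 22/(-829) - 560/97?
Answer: -1424174475120/562891 ≈ -2.5301e+6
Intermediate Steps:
b(z, H) = -36*H/7 (b(z, H) = -H*36/7 = -36*H/7)
Y = -466374/80413 (Y = 22*(-1/829) - 560*1/97 = -22/829 - 560/97 = -466374/80413 ≈ -5.7997)
J(m) = 73 + 2*m
(-2535805 + J(Y)) + b(488, -1096) = (-2535805 + (73 + 2*(-466374/80413))) - 36/7*(-1096) = (-2535805 + (73 - 932748/80413)) + 39456/7 = (-2535805 + 4937401/80413) + 39456/7 = -203906750064/80413 + 39456/7 = -1424174475120/562891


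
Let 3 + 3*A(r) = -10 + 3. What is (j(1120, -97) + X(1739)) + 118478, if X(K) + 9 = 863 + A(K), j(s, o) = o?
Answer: 357695/3 ≈ 1.1923e+5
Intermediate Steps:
A(r) = -10/3 (A(r) = -1 + (-10 + 3)/3 = -1 + (⅓)*(-7) = -1 - 7/3 = -10/3)
X(K) = 2552/3 (X(K) = -9 + (863 - 10/3) = -9 + 2579/3 = 2552/3)
(j(1120, -97) + X(1739)) + 118478 = (-97 + 2552/3) + 118478 = 2261/3 + 118478 = 357695/3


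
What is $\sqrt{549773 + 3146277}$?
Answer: $5 \sqrt{147842} \approx 1922.5$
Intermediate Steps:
$\sqrt{549773 + 3146277} = \sqrt{3696050} = 5 \sqrt{147842}$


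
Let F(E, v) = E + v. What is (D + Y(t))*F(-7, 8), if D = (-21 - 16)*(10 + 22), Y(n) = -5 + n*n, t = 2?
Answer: -1185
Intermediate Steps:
Y(n) = -5 + n**2
D = -1184 (D = -37*32 = -1184)
(D + Y(t))*F(-7, 8) = (-1184 + (-5 + 2**2))*(-7 + 8) = (-1184 + (-5 + 4))*1 = (-1184 - 1)*1 = -1185*1 = -1185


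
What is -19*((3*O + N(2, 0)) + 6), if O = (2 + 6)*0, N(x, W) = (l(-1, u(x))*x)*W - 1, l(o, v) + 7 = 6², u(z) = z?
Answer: -95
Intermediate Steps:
l(o, v) = 29 (l(o, v) = -7 + 6² = -7 + 36 = 29)
N(x, W) = -1 + 29*W*x (N(x, W) = (29*x)*W - 1 = 29*W*x - 1 = -1 + 29*W*x)
O = 0 (O = 8*0 = 0)
-19*((3*O + N(2, 0)) + 6) = -19*((3*0 + (-1 + 29*0*2)) + 6) = -19*((0 + (-1 + 0)) + 6) = -19*((0 - 1) + 6) = -19*(-1 + 6) = -19*5 = -95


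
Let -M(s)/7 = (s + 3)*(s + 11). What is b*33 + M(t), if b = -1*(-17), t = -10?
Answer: 610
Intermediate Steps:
M(s) = -7*(3 + s)*(11 + s) (M(s) = -7*(s + 3)*(s + 11) = -7*(3 + s)*(11 + s))
b = 17
b*33 + M(t) = 17*33 + (-231 - 98*(-10) - 7*(-10)**2) = 561 + (-231 + 980 - 7*100) = 561 + (-231 + 980 - 700) = 561 + 49 = 610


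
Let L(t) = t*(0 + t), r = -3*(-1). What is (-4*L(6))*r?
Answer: -432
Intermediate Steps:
r = 3
L(t) = t² (L(t) = t*t = t²)
(-4*L(6))*r = -4*6²*3 = -4*36*3 = -144*3 = -432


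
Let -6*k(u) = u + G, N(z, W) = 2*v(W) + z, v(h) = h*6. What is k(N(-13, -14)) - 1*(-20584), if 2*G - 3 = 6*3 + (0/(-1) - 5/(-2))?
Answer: 494693/24 ≈ 20612.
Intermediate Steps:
v(h) = 6*h
G = 47/4 (G = 3/2 + (6*3 + (0/(-1) - 5/(-2)))/2 = 3/2 + (18 + (0*(-1) - 5*(-½)))/2 = 3/2 + (18 + (0 + 5/2))/2 = 3/2 + (18 + 5/2)/2 = 3/2 + (½)*(41/2) = 3/2 + 41/4 = 47/4 ≈ 11.750)
N(z, W) = z + 12*W (N(z, W) = 2*(6*W) + z = 12*W + z = z + 12*W)
k(u) = -47/24 - u/6 (k(u) = -(u + 47/4)/6 = -(47/4 + u)/6 = -47/24 - u/6)
k(N(-13, -14)) - 1*(-20584) = (-47/24 - (-13 + 12*(-14))/6) - 1*(-20584) = (-47/24 - (-13 - 168)/6) + 20584 = (-47/24 - ⅙*(-181)) + 20584 = (-47/24 + 181/6) + 20584 = 677/24 + 20584 = 494693/24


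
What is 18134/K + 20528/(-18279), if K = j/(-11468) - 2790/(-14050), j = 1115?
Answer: 5340812443618024/29849552163 ≈ 1.7892e+5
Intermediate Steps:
K = 1632997/16112540 (K = 1115/(-11468) - 2790/(-14050) = 1115*(-1/11468) - 2790*(-1/14050) = -1115/11468 + 279/1405 = 1632997/16112540 ≈ 0.10135)
18134/K + 20528/(-18279) = 18134/(1632997/16112540) + 20528/(-18279) = 18134*(16112540/1632997) + 20528*(-1/18279) = 292184800360/1632997 - 20528/18279 = 5340812443618024/29849552163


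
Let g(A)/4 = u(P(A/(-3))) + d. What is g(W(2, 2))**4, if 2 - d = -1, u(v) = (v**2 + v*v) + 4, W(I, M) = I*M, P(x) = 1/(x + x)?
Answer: 2947295521/4096 ≈ 7.1956e+5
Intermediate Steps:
P(x) = 1/(2*x)
u(v) = 4 + 2*v**2 (u(v) = (v**2 + v**2) + 4 = 2*v**2 + 4 = 4 + 2*v**2)
d = 3 (d = 2 - 1*(-1) = 2 + 1 = 3)
g(A) = 28 + 18/A**2 (g(A) = 4*((4 + 2*(1/(2*((A/(-3)))))**2) + 3) = 4*((4 + 2*(1/(2*((A*(-1/3)))))**2) + 3) = 4*((4 + 2*(1/(2*((-A/3))))**2) + 3) = 4*((4 + 2*((-3/A)/2)**2) + 3) = 4*((4 + 2*(-3/(2*A))**2) + 3) = 4*((4 + 2*(9/(4*A**2))) + 3) = 4*((4 + 9/(2*A**2)) + 3) = 4*(7 + 9/(2*A**2)) = 28 + 18/A**2)
g(W(2, 2))**4 = (28 + 18/(2*2)**2)**4 = (28 + 18/4**2)**4 = (28 + 18*(1/16))**4 = (28 + 9/8)**4 = (233/8)**4 = 2947295521/4096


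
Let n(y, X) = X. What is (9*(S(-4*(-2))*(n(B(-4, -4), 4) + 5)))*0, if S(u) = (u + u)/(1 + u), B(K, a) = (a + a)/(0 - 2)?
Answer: 0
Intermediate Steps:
B(K, a) = -a (B(K, a) = (2*a)/(-2) = (2*a)*(-1/2) = -a)
S(u) = 2*u/(1 + u) (S(u) = (2*u)/(1 + u) = 2*u/(1 + u))
(9*(S(-4*(-2))*(n(B(-4, -4), 4) + 5)))*0 = (9*((2*(-4*(-2))/(1 - 4*(-2)))*(4 + 5)))*0 = (9*((2*8/(1 + 8))*9))*0 = (9*((2*8/9)*9))*0 = (9*((2*8*(1/9))*9))*0 = (9*((16/9)*9))*0 = (9*16)*0 = 144*0 = 0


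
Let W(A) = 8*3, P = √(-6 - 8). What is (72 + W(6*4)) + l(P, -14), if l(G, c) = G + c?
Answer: 82 + I*√14 ≈ 82.0 + 3.7417*I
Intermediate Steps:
P = I*√14 (P = √(-14) = I*√14 ≈ 3.7417*I)
W(A) = 24
(72 + W(6*4)) + l(P, -14) = (72 + 24) + (I*√14 - 14) = 96 + (-14 + I*√14) = 82 + I*√14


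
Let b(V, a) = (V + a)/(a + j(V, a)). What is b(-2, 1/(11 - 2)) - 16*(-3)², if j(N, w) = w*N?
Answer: -127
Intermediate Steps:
j(N, w) = N*w
b(V, a) = (V + a)/(a + V*a)
b(-2, 1/(11 - 2)) - 16*(-3)² = (-2 + 1/(11 - 2))/((1/(11 - 2))*(1 - 2)) - 16*(-3)² = (-2 + 1/9)/(1/9*(-1)) - 16*9 = -1*(-2 + ⅑)/(⅑) - 144 = 9*(-1)*(-17/9) - 144 = 17 - 144 = -127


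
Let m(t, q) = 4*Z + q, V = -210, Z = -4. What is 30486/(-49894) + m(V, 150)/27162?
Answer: -205343734/338805207 ≈ -0.60608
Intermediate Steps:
m(t, q) = -16 + q (m(t, q) = 4*(-4) + q = -16 + q)
30486/(-49894) + m(V, 150)/27162 = 30486/(-49894) + (-16 + 150)/27162 = 30486*(-1/49894) + 134*(1/27162) = -15243/24947 + 67/13581 = -205343734/338805207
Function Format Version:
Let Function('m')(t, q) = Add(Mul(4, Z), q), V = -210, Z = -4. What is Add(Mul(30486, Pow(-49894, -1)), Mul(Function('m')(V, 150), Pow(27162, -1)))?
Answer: Rational(-205343734, 338805207) ≈ -0.60608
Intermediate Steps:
Function('m')(t, q) = Add(-16, q) (Function('m')(t, q) = Add(Mul(4, -4), q) = Add(-16, q))
Add(Mul(30486, Pow(-49894, -1)), Mul(Function('m')(V, 150), Pow(27162, -1))) = Add(Mul(30486, Pow(-49894, -1)), Mul(Add(-16, 150), Pow(27162, -1))) = Add(Mul(30486, Rational(-1, 49894)), Mul(134, Rational(1, 27162))) = Add(Rational(-15243, 24947), Rational(67, 13581)) = Rational(-205343734, 338805207)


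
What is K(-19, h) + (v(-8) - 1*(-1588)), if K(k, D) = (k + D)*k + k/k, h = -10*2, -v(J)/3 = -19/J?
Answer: 18583/8 ≈ 2322.9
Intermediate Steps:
v(J) = 57/J (v(J) = -(-57)/J = 57/J)
h = -20
K(k, D) = 1 + k*(D + k) (K(k, D) = (D + k)*k + 1 = k*(D + k) + 1 = 1 + k*(D + k))
K(-19, h) + (v(-8) - 1*(-1588)) = (1 + (-19)² - 20*(-19)) + (57/(-8) - 1*(-1588)) = (1 + 361 + 380) + (57*(-⅛) + 1588) = 742 + (-57/8 + 1588) = 742 + 12647/8 = 18583/8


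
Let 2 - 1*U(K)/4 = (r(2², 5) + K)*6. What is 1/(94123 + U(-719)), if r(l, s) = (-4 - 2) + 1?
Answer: 1/111507 ≈ 8.9680e-6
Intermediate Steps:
r(l, s) = -5 (r(l, s) = -6 + 1 = -5)
U(K) = 128 - 24*K (U(K) = 8 - 4*(-5 + K)*6 = 8 - 4*(-30 + 6*K) = 8 + (120 - 24*K) = 128 - 24*K)
1/(94123 + U(-719)) = 1/(94123 + (128 - 24*(-719))) = 1/(94123 + (128 + 17256)) = 1/(94123 + 17384) = 1/111507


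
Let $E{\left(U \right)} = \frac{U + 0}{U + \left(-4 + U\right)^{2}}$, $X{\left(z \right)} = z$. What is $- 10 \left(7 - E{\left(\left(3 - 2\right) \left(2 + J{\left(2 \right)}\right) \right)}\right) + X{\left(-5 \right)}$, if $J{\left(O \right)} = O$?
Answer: $-65$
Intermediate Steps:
$E{\left(U \right)} = \frac{U}{U + \left(-4 + U\right)^{2}}$
$- 10 \left(7 - E{\left(\left(3 - 2\right) \left(2 + J{\left(2 \right)}\right) \right)}\right) + X{\left(-5 \right)} = - 10 \left(7 - \frac{\left(3 - 2\right) \left(2 + 2\right)}{\left(3 - 2\right) \left(2 + 2\right) + \left(-4 + \left(3 - 2\right) \left(2 + 2\right)\right)^{2}}\right) - 5 = - 10 \left(7 - \frac{1 \cdot 4}{1 \cdot 4 + \left(-4 + 1 \cdot 4\right)^{2}}\right) - 5 = - 10 \left(7 - \frac{4}{4 + \left(-4 + 4\right)^{2}}\right) - 5 = - 10 \left(7 - \frac{4}{4 + 0^{2}}\right) - 5 = - 10 \left(7 - \frac{4}{4 + 0}\right) - 5 = - 10 \left(7 - \frac{4}{4}\right) - 5 = - 10 \left(7 - 4 \cdot \frac{1}{4}\right) - 5 = - 10 \left(7 - 1\right) - 5 = \left(-10\right) 6 - 5 = -60 - 5 = -65$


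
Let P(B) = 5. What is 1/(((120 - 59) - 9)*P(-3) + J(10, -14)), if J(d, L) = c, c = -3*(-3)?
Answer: 1/269 ≈ 0.0037175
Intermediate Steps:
c = 9
J(d, L) = 9
1/(((120 - 59) - 9)*P(-3) + J(10, -14)) = 1/(((120 - 59) - 9)*5 + 9) = 1/((61 - 9)*5 + 9) = 1/(52*5 + 9) = 1/(260 + 9) = 1/269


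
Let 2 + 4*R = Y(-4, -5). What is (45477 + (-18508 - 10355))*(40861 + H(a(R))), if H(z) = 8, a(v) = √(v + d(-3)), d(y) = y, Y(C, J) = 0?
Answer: 678997566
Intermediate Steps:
R = -½ (R = -½ + (¼)*0 = -½ + 0 = -½ ≈ -0.50000)
a(v) = √(-3 + v) (a(v) = √(v - 3) = √(-3 + v))
(45477 + (-18508 - 10355))*(40861 + H(a(R))) = (45477 + (-18508 - 10355))*(40861 + 8) = (45477 - 28863)*40869 = 16614*40869 = 678997566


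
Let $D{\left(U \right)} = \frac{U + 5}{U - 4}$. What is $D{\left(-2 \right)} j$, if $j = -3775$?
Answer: $\frac{3775}{2} \approx 1887.5$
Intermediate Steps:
$D{\left(U \right)} = \frac{5 + U}{-4 + U}$
$D{\left(-2 \right)} j = \frac{5 - 2}{-4 - 2} \left(-3775\right) = \frac{1}{-6} \cdot 3 \left(-3775\right) = \left(- \frac{1}{6}\right) 3 \left(-3775\right) = \left(- \frac{1}{2}\right) \left(-3775\right) = \frac{3775}{2}$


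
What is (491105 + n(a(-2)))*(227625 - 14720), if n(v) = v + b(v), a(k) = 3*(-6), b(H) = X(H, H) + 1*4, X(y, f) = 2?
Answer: 104556155165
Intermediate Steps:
b(H) = 6 (b(H) = 2 + 1*4 = 2 + 4 = 6)
a(k) = -18
n(v) = 6 + v (n(v) = v + 6 = 6 + v)
(491105 + n(a(-2)))*(227625 - 14720) = (491105 + (6 - 18))*(227625 - 14720) = (491105 - 12)*212905 = 491093*212905 = 104556155165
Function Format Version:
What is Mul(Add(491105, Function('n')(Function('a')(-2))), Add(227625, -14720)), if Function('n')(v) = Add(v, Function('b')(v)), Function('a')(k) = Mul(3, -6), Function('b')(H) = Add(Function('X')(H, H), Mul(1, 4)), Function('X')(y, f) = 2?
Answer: 104556155165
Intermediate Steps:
Function('b')(H) = 6 (Function('b')(H) = Add(2, Mul(1, 4)) = Add(2, 4) = 6)
Function('a')(k) = -18
Function('n')(v) = Add(6, v) (Function('n')(v) = Add(v, 6) = Add(6, v))
Mul(Add(491105, Function('n')(Function('a')(-2))), Add(227625, -14720)) = Mul(Add(491105, Add(6, -18)), Add(227625, -14720)) = Mul(Add(491105, -12), 212905) = Mul(491093, 212905) = 104556155165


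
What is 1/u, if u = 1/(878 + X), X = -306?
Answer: 572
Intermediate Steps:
u = 1/572 (u = 1/(878 - 306) = 1/572 ≈ 0.0017483)
1/u = 1/(1/572) = 572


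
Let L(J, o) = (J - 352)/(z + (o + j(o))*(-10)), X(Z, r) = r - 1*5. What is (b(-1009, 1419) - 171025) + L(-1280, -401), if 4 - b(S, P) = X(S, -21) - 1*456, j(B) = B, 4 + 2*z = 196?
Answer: -346024039/2029 ≈ -1.7054e+5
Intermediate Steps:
z = 96 (z = -2 + (½)*196 = -2 + 98 = 96)
X(Z, r) = -5 + r (X(Z, r) = r - 5 = -5 + r)
L(J, o) = (-352 + J)/(96 - 20*o) (L(J, o) = (J - 352)/(96 + (o + o)*(-10)) = (-352 + J)/(96 + (2*o)*(-10)) = (-352 + J)/(96 - 20*o))
b(S, P) = 486 (b(S, P) = 4 - ((-5 - 21) - 1*456) = 4 - (-26 - 456) = 4 - 1*(-482) = 4 + 482 = 486)
(b(-1009, 1419) - 171025) + L(-1280, -401) = (486 - 171025) + (352 - 1*(-1280))/(4*(-24 + 5*(-401))) = -170539 + (352 + 1280)/(4*(-24 - 2005)) = -170539 + (¼)*1632/(-2029) = -170539 + (¼)*(-1/2029)*1632 = -170539 - 408/2029 = -346024039/2029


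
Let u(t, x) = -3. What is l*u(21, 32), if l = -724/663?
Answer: 724/221 ≈ 3.2760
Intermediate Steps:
l = -724/663 (l = -724*1/663 = -724/663 ≈ -1.0920)
l*u(21, 32) = -724/663*(-3) = 724/221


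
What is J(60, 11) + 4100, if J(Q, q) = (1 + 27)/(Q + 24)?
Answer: 12301/3 ≈ 4100.3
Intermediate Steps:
J(Q, q) = 28/(24 + Q)
J(60, 11) + 4100 = 28/(24 + 60) + 4100 = 28/84 + 4100 = 28*(1/84) + 4100 = ⅓ + 4100 = 12301/3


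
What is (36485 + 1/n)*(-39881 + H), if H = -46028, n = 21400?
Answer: -67075943196909/21400 ≈ -3.1344e+9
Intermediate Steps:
(36485 + 1/n)*(-39881 + H) = (36485 + 1/21400)*(-39881 - 46028) = (36485 + 1/21400)*(-85909) = (780779001/21400)*(-85909) = -67075943196909/21400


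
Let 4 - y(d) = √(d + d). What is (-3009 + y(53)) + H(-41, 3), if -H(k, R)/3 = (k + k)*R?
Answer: -2267 - √106 ≈ -2277.3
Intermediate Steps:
y(d) = 4 - √2*√d (y(d) = 4 - √(d + d) = 4 - √(2*d) = 4 - √2*√d)
H(k, R) = -6*R*k (H(k, R) = -3*(k + k)*R = -3*2*k*R = -6*R*k)
(-3009 + y(53)) + H(-41, 3) = (-3009 + (4 - √2*√53)) - 6*3*(-41) = (-3009 + (4 - √106)) + 738 = (-3005 - √106) + 738 = -2267 - √106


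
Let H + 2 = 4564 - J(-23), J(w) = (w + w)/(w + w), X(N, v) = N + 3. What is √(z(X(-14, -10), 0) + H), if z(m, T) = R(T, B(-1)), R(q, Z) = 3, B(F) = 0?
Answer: 2*√1141 ≈ 67.557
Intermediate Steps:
X(N, v) = 3 + N
J(w) = 1 (J(w) = (2*w)/((2*w)) = (2*w)*(1/(2*w)) = 1)
z(m, T) = 3
H = 4561 (H = -2 + (4564 - 1*1) = -2 + (4564 - 1) = -2 + 4563 = 4561)
√(z(X(-14, -10), 0) + H) = √(3 + 4561) = √4564 = 2*√1141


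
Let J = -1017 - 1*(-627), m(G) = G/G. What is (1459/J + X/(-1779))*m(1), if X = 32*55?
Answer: -1093987/231270 ≈ -4.7303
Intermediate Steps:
m(G) = 1
J = -390 (J = -1017 + 627 = -390)
X = 1760
(1459/J + X/(-1779))*m(1) = (1459/(-390) + 1760/(-1779))*1 = (1459*(-1/390) + 1760*(-1/1779))*1 = (-1459/390 - 1760/1779)*1 = -1093987/231270*1 = -1093987/231270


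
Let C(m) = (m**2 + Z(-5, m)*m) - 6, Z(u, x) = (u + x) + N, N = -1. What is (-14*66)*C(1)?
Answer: 9240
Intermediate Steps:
Z(u, x) = -1 + u + x (Z(u, x) = (u + x) - 1 = -1 + u + x)
C(m) = -6 + m**2 + m*(-6 + m) (C(m) = (m**2 + (-1 - 5 + m)*m) - 6 = (m**2 + (-6 + m)*m) - 6 = (m**2 + m*(-6 + m)) - 6 = -6 + m**2 + m*(-6 + m))
(-14*66)*C(1) = (-14*66)*(-6 + 1**2 + 1*(-6 + 1)) = -924*(-6 + 1 + 1*(-5)) = -924*(-6 + 1 - 5) = -924*(-10) = 9240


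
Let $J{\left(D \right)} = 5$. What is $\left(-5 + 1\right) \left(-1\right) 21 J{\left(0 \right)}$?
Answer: $420$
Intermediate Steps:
$\left(-5 + 1\right) \left(-1\right) 21 J{\left(0 \right)} = \left(-5 + 1\right) \left(-1\right) 21 \cdot 5 = \left(-4\right) \left(-1\right) 21 \cdot 5 = 4 \cdot 21 \cdot 5 = 84 \cdot 5 = 420$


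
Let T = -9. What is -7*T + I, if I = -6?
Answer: 57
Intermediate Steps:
-7*T + I = -7*(-9) - 6 = 63 - 6 = 57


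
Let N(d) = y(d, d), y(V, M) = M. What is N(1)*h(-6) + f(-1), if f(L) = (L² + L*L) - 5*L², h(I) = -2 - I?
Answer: 1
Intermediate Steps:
N(d) = d
f(L) = -3*L² (f(L) = (L² + L²) - 5*L² = 2*L² - 5*L² = -3*L²)
N(1)*h(-6) + f(-1) = 1*(-2 - 1*(-6)) - 3*(-1)² = 1*(-2 + 6) - 3*1 = 1*4 - 3 = 4 - 3 = 1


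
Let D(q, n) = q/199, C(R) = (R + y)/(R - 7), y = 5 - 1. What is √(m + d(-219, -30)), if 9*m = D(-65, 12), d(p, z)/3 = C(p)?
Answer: √51293071870/134922 ≈ 1.6786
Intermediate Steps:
y = 4
C(R) = (4 + R)/(-7 + R) (C(R) = (R + 4)/(R - 7) = (4 + R)/(-7 + R))
d(p, z) = 3*(4 + p)/(-7 + p) (d(p, z) = 3*((4 + p)/(-7 + p)) = 3*(4 + p)/(-7 + p))
D(q, n) = q/199 (D(q, n) = q*(1/199) = q/199)
m = -65/1791 (m = ((1/199)*(-65))/9 = (⅑)*(-65/199) = -65/1791 ≈ -0.036293)
√(m + d(-219, -30)) = √(-65/1791 + 3*(4 - 219)/(-7 - 219)) = √(-65/1791 + 3*(-215)/(-226)) = √(-65/1791 + 3*(-1/226)*(-215)) = √(-65/1791 + 645/226) = √(1140505/404766) = √51293071870/134922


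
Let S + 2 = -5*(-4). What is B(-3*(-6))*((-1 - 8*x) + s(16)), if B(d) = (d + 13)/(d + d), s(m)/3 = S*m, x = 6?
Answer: 25265/36 ≈ 701.81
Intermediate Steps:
S = 18 (S = -2 - 5*(-4) = -2 + 20 = 18)
s(m) = 54*m (s(m) = 3*(18*m) = 54*m)
B(d) = (13 + d)/(2*d) (B(d) = (13 + d)/((2*d)) = (13 + d)*(1/(2*d)) = (13 + d)/(2*d))
B(-3*(-6))*((-1 - 8*x) + s(16)) = ((13 - 3*(-6))/(2*((-3*(-6)))))*((-1 - 8*6) + 54*16) = ((1/2)*(13 + 18)/18)*((-1 - 48) + 864) = ((1/2)*(1/18)*31)*(-49 + 864) = (31/36)*815 = 25265/36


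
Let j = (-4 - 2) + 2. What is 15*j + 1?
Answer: -59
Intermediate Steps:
j = -4 (j = -6 + 2 = -4)
15*j + 1 = 15*(-4) + 1 = -60 + 1 = -59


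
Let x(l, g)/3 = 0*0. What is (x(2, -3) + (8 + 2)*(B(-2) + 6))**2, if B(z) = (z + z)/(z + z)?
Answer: 4900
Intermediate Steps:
B(z) = 1 (B(z) = (2*z)/((2*z)) = (2*z)*(1/(2*z)) = 1)
x(l, g) = 0 (x(l, g) = 3*(0*0) = 3*0 = 0)
(x(2, -3) + (8 + 2)*(B(-2) + 6))**2 = (0 + (8 + 2)*(1 + 6))**2 = (0 + 10*7)**2 = (0 + 70)**2 = 70**2 = 4900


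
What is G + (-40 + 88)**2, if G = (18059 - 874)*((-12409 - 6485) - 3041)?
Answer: -376950671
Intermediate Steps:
G = -376952975 (G = 17185*(-18894 - 3041) = 17185*(-21935) = -376952975)
G + (-40 + 88)**2 = -376952975 + (-40 + 88)**2 = -376952975 + 48**2 = -376952975 + 2304 = -376950671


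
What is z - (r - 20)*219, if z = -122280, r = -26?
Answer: -112206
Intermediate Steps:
z - (r - 20)*219 = -122280 - (-26 - 20)*219 = -122280 - (-46)*219 = -122280 - 1*(-10074) = -122280 + 10074 = -112206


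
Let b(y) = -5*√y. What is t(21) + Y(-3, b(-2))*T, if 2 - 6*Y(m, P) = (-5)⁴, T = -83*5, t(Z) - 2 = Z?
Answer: 258683/6 ≈ 43114.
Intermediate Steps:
t(Z) = 2 + Z
T = -415
Y(m, P) = -623/6 (Y(m, P) = ⅓ - ⅙*(-5)⁴ = ⅓ - ⅙*625 = ⅓ - 625/6 = -623/6)
t(21) + Y(-3, b(-2))*T = (2 + 21) - 623/6*(-415) = 23 + 258545/6 = 258683/6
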